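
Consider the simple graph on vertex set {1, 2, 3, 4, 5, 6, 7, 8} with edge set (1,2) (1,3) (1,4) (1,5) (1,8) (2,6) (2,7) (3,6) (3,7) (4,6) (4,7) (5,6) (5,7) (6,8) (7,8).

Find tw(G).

A width-3 tree decomposition is:
Bags: B1 = {1, 6, 7, 8}  B2 = {1, 4, 6, 7}  B3 = {1, 3, 6, 7}  B4 = {1, 5, 6, 7}  B5 = {1, 2, 6, 7}
Tree: B1–B2, B2–B3, B3–B4, B4–B5
Every bag has size at most 4, so the width is 4 − 1 = 3 and tw(G) ≤ 3. For the lower bound: the 4 vertex sets {6,8}, {4,7}, {1}, {3} are disjoint, each induces a connected subgraph, and every pair is joined by at least one edge of G. Contracting each set to a single vertex therefore yields K_{4} as a minor, and since treewidth is minor-monotone, tw(G) ≥ tw(K_{4}) = 3. The upper and lower bounds meet at 3, so that is the treewidth.

3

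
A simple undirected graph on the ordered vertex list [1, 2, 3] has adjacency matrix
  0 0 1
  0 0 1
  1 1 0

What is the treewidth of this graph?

1

A width-1 tree decomposition is:
Bags: B1 = {2, 3}  B2 = {1, 3}
Tree: B1–B2
Each bag holds 2 vertices, so the decomposition has width 1, which upper-bounds the treewidth. Since G has at least one edge (e.g. 2–3), it is not an edgeless graph, so tw(G) ≥ 1. Hence tw(G) = 1 exactly.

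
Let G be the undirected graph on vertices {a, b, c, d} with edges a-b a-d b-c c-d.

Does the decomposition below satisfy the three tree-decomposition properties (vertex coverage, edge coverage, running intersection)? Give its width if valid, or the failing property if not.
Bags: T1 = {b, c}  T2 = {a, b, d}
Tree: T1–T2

A tree decomposition must satisfy three properties: every vertex lies in some bag; for every edge, both endpoints lie together in some bag; and for every vertex, the bags containing it form a connected subtree. Here edge (d,c) lies in no bag, so the decomposition is invalid.

No — edge (d,c) lies in no bag.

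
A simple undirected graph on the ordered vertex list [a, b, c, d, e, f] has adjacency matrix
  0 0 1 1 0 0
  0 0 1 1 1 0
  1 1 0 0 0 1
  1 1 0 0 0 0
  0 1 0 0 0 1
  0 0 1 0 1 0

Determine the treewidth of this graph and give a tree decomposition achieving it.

Treewidth 2.
One optimal decomposition is:
Bags: B1 = {c, e, f}  B2 = {b, c, e}  B3 = {a, b, c}  B4 = {a, b, d}
Tree: B1–B2, B2–B3, B3–B4

Each bag holds 3 vertices, so the decomposition has width 2, which upper-bounds the treewidth. For the lower bound, G contains the cycle f–e–b–c–f, so G is not a forest; only forests have treewidth ≤ 1, hence tw(G) ≥ 2. Hence tw(G) = 2 exactly.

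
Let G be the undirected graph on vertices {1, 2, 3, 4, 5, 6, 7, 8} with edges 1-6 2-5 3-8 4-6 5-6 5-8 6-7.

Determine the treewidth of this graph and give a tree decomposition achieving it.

Treewidth 1.
One optimal decomposition is:
Bags: B1 = {5, 8}  B2 = {5, 6}  B3 = {6, 7}  B4 = {2, 5}  B5 = {1, 6}  B6 = {3, 8}  B7 = {4, 6}
Tree: B1–B2, B2–B3, B2–B4, B3–B5, B1–B6, B2–B7

Every bag has size at most 2, so the width is 2 − 1 = 1 and tw(G) ≤ 1. Since G has at least one edge (e.g. 5–8), it is not an edgeless graph, so tw(G) ≥ 1. Therefore the treewidth is 1.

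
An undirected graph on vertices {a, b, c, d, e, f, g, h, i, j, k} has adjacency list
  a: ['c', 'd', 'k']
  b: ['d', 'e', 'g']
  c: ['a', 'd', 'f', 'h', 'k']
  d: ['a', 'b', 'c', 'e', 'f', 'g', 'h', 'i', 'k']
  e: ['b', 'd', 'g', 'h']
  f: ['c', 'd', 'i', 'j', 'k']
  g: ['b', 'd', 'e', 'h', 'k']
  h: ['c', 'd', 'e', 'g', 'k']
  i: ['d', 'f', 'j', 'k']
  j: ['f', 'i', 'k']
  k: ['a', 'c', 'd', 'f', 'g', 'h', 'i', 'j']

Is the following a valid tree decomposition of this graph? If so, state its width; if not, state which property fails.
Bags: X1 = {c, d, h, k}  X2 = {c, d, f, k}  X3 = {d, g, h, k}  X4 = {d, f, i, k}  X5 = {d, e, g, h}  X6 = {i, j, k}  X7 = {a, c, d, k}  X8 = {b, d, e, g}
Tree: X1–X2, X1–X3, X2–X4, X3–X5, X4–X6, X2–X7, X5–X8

No — edge (f,j) lies in no bag.

A tree decomposition must satisfy three properties: every vertex lies in some bag; for every edge, both endpoints lie together in some bag; and for every vertex, the bags containing it form a connected subtree. Here edge (f,j) lies in no bag, so the decomposition is invalid.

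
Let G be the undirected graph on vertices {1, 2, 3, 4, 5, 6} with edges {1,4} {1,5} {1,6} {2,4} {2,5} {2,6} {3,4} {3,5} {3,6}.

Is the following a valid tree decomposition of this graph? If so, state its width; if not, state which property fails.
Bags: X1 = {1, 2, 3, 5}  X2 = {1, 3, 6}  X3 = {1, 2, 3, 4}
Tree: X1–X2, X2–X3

A tree decomposition must satisfy three properties: every vertex lies in some bag; for every edge, both endpoints lie together in some bag; and for every vertex, the bags containing it form a connected subtree. Here edge (2,6) lies in no bag, so the decomposition is invalid.

No — edge (2,6) lies in no bag.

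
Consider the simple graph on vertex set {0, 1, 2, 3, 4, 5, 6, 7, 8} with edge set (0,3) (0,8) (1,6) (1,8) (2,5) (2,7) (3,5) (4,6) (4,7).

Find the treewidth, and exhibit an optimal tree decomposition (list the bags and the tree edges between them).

Each bag holds 3 vertices, so the decomposition has width 2, which upper-bounds the treewidth. For the lower bound, G contains the cycle 3–5–2–7–4–6–1–8–0–3, so G is not a forest; only forests have treewidth ≤ 1, hence tw(G) ≥ 2. Hence tw(G) = 2 exactly.

Treewidth 2.
One optimal decomposition is:
Bags: B1 = {2, 3, 5}  B2 = {2, 3, 7}  B3 = {3, 4, 7}  B4 = {3, 4, 6}  B5 = {1, 3, 6}  B6 = {1, 3, 8}  B7 = {0, 3, 8}
Tree: B1–B2, B2–B3, B3–B4, B4–B5, B5–B6, B6–B7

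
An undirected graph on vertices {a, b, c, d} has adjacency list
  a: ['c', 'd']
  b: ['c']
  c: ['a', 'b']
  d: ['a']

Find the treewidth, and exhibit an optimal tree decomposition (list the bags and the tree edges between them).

The largest bag has 2 vertices, giving width 1; this decomposition certifies tw(G) ≤ 1. Since G has at least one edge (e.g. d–a), it is not an edgeless graph, so tw(G) ≥ 1. Hence tw(G) = 1 exactly.

Treewidth 1.
Bags: B1 = {a, d}  B2 = {a, c}  B3 = {b, c}
Tree: B1–B2, B2–B3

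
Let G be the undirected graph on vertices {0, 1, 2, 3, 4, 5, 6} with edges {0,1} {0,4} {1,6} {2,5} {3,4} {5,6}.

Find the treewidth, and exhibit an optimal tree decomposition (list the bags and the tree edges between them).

Every bag has size at most 2, so the width is 2 − 1 = 1 and tw(G) ≤ 1. Any graph with an edge has treewidth ≥ 1, and G has the edge 3–4. Therefore the treewidth is 1.

Treewidth 1.
One such decomposition:
Bags: B1 = {3, 4}  B2 = {0, 4}  B3 = {0, 1}  B4 = {1, 6}  B5 = {5, 6}  B6 = {2, 5}
Tree: B1–B2, B2–B3, B3–B4, B4–B5, B5–B6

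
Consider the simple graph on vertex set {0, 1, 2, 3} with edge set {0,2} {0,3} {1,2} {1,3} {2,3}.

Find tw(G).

2

A width-2 tree decomposition is:
Bags: B1 = {0, 2, 3}  B2 = {1, 2, 3}
Tree: B1–B2
Each bag holds 3 vertices, so the decomposition has width 2, which upper-bounds the treewidth. On the other hand G contains the 3-clique {0, 2, 3}. A clique must lie in a single bag of any decomposition, so no decomposition can have width below 2. Therefore the treewidth is 2.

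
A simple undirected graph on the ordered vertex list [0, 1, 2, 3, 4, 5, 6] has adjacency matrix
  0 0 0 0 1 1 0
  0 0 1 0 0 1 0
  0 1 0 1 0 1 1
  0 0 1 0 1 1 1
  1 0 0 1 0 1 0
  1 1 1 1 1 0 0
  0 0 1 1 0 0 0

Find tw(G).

A width-2 tree decomposition is:
Bags: B1 = {2, 3, 5}  B2 = {3, 4, 5}  B3 = {0, 4, 5}  B4 = {2, 3, 6}  B5 = {1, 2, 5}
Tree: B1–B2, B2–B3, B1–B4, B1–B5
The largest bag has 3 vertices, giving width 2; this decomposition certifies tw(G) ≤ 2. Conversely, {0, 4, 5} is a clique of size 3, and the vertices of any clique must share a bag in every tree decomposition; so some bag has ≥ 3 vertices and tw(G) ≥ 2. Hence tw(G) = 2 exactly.

2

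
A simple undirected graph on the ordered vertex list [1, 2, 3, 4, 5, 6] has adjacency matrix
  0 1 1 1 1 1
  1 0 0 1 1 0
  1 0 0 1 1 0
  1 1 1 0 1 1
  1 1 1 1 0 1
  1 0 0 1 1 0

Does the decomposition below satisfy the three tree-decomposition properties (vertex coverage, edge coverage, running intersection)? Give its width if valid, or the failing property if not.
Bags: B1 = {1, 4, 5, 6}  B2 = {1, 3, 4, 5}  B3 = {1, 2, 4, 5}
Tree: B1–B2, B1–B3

Yes; width 3.

Every vertex of G appears in some bag (union = {1, 2, 3, 4, 5, 6}); every edge is covered by a bag; and for each vertex v the set of bags containing v is connected in the bag tree. The decomposition is therefore valid. The largest bag has 4 vertices, so the width is 3.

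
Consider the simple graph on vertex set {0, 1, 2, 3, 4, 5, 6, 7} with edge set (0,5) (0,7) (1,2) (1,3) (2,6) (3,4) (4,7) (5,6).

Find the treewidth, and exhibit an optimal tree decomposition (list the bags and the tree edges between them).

Each bag holds 3 vertices, so the decomposition has width 2, which upper-bounds the treewidth. The edges 2–6–5–0–7–4–3–1–2 form a cycle, so G is not a tree and its treewidth is at least 2. Hence tw(G) = 2 exactly.

Treewidth 2.
Bags: B1 = {2, 5, 6}  B2 = {0, 2, 5}  B3 = {0, 2, 7}  B4 = {2, 4, 7}  B5 = {2, 3, 4}  B6 = {1, 2, 3}
Tree: B1–B2, B2–B3, B3–B4, B4–B5, B5–B6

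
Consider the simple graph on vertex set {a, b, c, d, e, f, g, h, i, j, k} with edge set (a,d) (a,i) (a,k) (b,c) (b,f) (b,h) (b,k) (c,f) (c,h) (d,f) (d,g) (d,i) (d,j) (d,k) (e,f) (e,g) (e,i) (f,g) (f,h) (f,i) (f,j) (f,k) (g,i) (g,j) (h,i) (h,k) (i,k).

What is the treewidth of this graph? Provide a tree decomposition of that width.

Treewidth 3.
One optimal decomposition is:
Bags: B1 = {f, h, i, k}  B2 = {b, f, h, k}  B3 = {b, c, f, h}  B4 = {d, f, i, k}  B5 = {d, f, g, i}  B6 = {a, d, i, k}  B7 = {d, f, g, j}  B8 = {e, f, g, i}
Tree: B1–B2, B2–B3, B1–B4, B4–B5, B4–B6, B5–B7, B5–B8

Every bag has size at most 4, so the width is 4 − 1 = 3 and tw(G) ≤ 3. For the lower bound, the 4 vertices {a, d, i, k} are pairwise adjacent, and any tree decomposition puts a clique entirely inside one bag — forcing width ≥ 3. Hence tw(G) = 3 exactly.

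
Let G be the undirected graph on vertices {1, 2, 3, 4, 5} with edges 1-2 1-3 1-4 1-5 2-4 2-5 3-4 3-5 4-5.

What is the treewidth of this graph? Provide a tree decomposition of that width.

Treewidth 3.
Bags: B1 = {1, 3, 4, 5}  B2 = {1, 2, 4, 5}
Tree: B1–B2

Each bag holds 4 vertices, so the decomposition has width 3, which upper-bounds the treewidth. For the lower bound, the 4 vertices {1, 2, 4, 5} are pairwise adjacent, and any tree decomposition puts a clique entirely inside one bag — forcing width ≥ 3. Combining the bounds, tw(G) = 3.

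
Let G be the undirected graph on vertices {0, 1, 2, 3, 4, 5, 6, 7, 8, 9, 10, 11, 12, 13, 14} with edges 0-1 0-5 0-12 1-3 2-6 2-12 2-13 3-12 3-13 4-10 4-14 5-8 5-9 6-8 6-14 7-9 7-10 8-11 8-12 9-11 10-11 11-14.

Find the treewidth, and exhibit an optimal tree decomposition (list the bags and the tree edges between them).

Treewidth 3.
One such decomposition:
Bags: B1 = {1, 2, 3, 13}  B2 = {1, 2, 3, 12}  B3 = {0, 1, 2, 12}  B4 = {0, 2, 6, 12}  B5 = {0, 6, 8, 12}  B6 = {0, 5, 6, 8}  B7 = {5, 6, 8, 14}  B8 = {5, 8, 11, 14}  B9 = {5, 9, 11, 14}  B10 = {4, 9, 11, 14}  B11 = {4, 9, 10, 11}  B12 = {4, 7, 9, 10}
Tree: B1–B2, B2–B3, B3–B4, B4–B5, B5–B6, B6–B7, B7–B8, B8–B9, B9–B10, B10–B11, B11–B12

Each bag holds 4 vertices, so the decomposition has width 3, which upper-bounds the treewidth. For the lower bound: the 4 vertex sets {1,3,13}, {2}, {12}, {0,5,6,8} are disjoint, each induces a connected subgraph, and every pair is joined by at least one edge of G. Contracting each set to a single vertex therefore yields K_{4} as a minor, and since treewidth is minor-monotone, tw(G) ≥ tw(K_{4}) = 3. The upper and lower bounds meet at 3, so that is the treewidth.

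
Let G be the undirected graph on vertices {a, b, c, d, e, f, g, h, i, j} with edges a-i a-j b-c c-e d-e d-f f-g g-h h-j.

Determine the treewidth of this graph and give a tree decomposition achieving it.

Treewidth 1.
One optimal decomposition is:
Bags: B1 = {b, c}  B2 = {c, e}  B3 = {d, e}  B4 = {d, f}  B5 = {f, g}  B6 = {g, h}  B7 = {h, j}  B8 = {a, j}  B9 = {a, i}
Tree: B1–B2, B2–B3, B3–B4, B4–B5, B5–B6, B6–B7, B7–B8, B8–B9

The largest bag has 2 vertices, giving width 1; this decomposition certifies tw(G) ≤ 1. Any graph with an edge has treewidth ≥ 1, and G has the edge b–c. Hence tw(G) = 1 exactly.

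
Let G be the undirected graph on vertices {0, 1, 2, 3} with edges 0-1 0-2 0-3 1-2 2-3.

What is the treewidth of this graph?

A width-2 tree decomposition is:
Bags: B1 = {0, 1, 2}  B2 = {0, 2, 3}
Tree: B1–B2
Each bag holds 3 vertices, so the decomposition has width 2, which upper-bounds the treewidth. Conversely, {0, 1, 2} is a clique of size 3, and the vertices of any clique must share a bag in every tree decomposition; so some bag has ≥ 3 vertices and tw(G) ≥ 2. Therefore the treewidth is 2.

2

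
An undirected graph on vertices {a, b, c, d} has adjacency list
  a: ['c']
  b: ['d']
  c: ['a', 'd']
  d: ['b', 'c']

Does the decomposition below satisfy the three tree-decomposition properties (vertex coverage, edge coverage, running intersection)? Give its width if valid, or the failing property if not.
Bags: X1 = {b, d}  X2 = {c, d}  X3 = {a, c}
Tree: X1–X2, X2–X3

Yes; width 1.

Every vertex of G appears in some bag (union = {a, b, c, d}); every edge is covered by a bag; and for each vertex v the set of bags containing v is connected in the bag tree. The decomposition is therefore valid. The largest bag has 2 vertices, so the width is 1.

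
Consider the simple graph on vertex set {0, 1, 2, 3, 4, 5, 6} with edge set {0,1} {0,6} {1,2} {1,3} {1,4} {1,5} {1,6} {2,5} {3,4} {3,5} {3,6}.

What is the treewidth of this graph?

A width-2 tree decomposition is:
Bags: B1 = {1, 2, 5}  B2 = {1, 3, 5}  B3 = {1, 3, 6}  B4 = {0, 1, 6}  B5 = {1, 3, 4}
Tree: B1–B2, B2–B3, B3–B4, B3–B5
Each bag holds 3 vertices, so the decomposition has width 2, which upper-bounds the treewidth. Conversely, {0, 1, 6} is a clique of size 3, and the vertices of any clique must share a bag in every tree decomposition; so some bag has ≥ 3 vertices and tw(G) ≥ 2. Hence tw(G) = 2 exactly.

2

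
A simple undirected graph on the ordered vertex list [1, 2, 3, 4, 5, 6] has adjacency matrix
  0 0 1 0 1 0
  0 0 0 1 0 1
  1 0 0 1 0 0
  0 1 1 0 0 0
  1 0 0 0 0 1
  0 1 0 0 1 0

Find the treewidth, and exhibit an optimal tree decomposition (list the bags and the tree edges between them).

Each bag holds 3 vertices, so the decomposition has width 2, which upper-bounds the treewidth. The edges 4–3–1–5–6–2–4 form a cycle, so G is not a tree and its treewidth is at least 2. Hence tw(G) = 2 exactly.

Treewidth 2.
Bags: B1 = {1, 3, 4}  B2 = {1, 4, 5}  B3 = {4, 5, 6}  B4 = {2, 4, 6}
Tree: B1–B2, B2–B3, B3–B4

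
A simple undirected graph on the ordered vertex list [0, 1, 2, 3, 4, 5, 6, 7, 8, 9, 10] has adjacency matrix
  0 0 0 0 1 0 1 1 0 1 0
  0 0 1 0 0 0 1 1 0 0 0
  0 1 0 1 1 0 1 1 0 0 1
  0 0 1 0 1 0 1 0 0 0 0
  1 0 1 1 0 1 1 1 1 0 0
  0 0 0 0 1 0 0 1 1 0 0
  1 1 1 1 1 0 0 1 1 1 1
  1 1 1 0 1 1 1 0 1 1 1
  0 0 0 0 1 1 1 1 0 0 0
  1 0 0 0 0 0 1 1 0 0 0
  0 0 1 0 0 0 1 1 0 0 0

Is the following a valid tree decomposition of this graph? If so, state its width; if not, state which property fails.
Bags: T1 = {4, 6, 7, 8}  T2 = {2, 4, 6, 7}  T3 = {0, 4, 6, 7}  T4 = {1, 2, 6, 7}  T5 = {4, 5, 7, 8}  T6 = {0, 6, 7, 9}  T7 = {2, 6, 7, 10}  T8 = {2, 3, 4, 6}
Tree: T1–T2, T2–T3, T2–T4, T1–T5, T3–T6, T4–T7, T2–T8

Yes; width 3.

Every vertex of G appears in some bag (union = {0, 1, 2, 3, 4, 5, 6, 7, 8, 9, 10}); every edge is covered by a bag; and for each vertex v the set of bags containing v is connected in the bag tree. The decomposition is therefore valid. The largest bag has 4 vertices, so the width is 3.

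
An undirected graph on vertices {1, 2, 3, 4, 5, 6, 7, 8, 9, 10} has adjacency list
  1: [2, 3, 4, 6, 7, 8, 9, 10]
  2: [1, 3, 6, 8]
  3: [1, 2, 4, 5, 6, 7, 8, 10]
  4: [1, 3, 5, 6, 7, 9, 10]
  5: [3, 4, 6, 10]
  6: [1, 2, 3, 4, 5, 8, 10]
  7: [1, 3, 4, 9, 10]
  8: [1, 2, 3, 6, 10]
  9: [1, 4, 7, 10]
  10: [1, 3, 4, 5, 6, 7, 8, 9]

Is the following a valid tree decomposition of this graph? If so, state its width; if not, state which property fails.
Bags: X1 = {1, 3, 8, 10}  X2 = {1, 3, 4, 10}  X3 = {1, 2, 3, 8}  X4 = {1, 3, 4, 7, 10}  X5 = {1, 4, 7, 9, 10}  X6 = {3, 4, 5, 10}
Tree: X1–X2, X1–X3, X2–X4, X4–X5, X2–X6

A tree decomposition must satisfy three properties: every vertex lies in some bag; for every edge, both endpoints lie together in some bag; and for every vertex, the bags containing it form a connected subtree. Here vertex 6 appears in no bag, so the decomposition is invalid.

No — vertex 6 appears in no bag.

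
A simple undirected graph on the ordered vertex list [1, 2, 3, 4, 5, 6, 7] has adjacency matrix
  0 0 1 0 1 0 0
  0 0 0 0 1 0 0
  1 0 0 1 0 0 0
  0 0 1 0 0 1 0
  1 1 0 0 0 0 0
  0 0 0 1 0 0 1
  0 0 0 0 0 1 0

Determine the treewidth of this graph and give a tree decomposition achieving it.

Treewidth 1.
One such decomposition:
Bags: B1 = {6, 7}  B2 = {4, 6}  B3 = {3, 4}  B4 = {1, 3}  B5 = {1, 5}  B6 = {2, 5}
Tree: B1–B2, B2–B3, B3–B4, B4–B5, B5–B6

Each bag holds 2 vertices, so the decomposition has width 1, which upper-bounds the treewidth. Since G has at least one edge (e.g. 7–6), it is not an edgeless graph, so tw(G) ≥ 1. The upper and lower bounds meet at 1, so that is the treewidth.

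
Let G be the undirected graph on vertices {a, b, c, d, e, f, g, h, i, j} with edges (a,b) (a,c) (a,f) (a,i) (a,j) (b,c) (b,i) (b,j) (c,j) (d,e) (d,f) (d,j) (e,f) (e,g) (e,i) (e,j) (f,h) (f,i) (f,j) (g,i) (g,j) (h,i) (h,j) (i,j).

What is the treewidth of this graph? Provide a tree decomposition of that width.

Every bag has size at most 4, so the width is 4 − 1 = 3 and tw(G) ≤ 3. For the lower bound, the 4 vertices {d, e, f, j} are pairwise adjacent, and any tree decomposition puts a clique entirely inside one bag — forcing width ≥ 3. The upper and lower bounds meet at 3, so that is the treewidth.

Treewidth 3.
One optimal decomposition is:
Bags: B1 = {e, f, i, j}  B2 = {f, h, i, j}  B3 = {a, f, i, j}  B4 = {a, b, i, j}  B5 = {a, b, c, j}  B6 = {d, e, f, j}  B7 = {e, g, i, j}
Tree: B1–B2, B1–B3, B3–B4, B4–B5, B1–B6, B1–B7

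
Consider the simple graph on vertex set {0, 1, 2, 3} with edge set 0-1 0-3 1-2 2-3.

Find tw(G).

A width-2 tree decomposition is:
Bags: B1 = {0, 1, 2}  B2 = {0, 2, 3}
Tree: B1–B2
The largest bag has 3 vertices, giving width 2; this decomposition certifies tw(G) ≤ 2. The edges 2–1–0–3–2 form a cycle, so G is not a tree and its treewidth is at least 2. Hence tw(G) = 2 exactly.

2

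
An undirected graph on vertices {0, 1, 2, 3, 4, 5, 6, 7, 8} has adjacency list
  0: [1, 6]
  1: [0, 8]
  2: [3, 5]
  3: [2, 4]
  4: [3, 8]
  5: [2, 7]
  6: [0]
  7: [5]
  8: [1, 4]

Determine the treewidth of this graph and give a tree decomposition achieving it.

Treewidth 1.
One optimal decomposition is:
Bags: B1 = {5, 7}  B2 = {2, 5}  B3 = {2, 3}  B4 = {3, 4}  B5 = {4, 8}  B6 = {1, 8}  B7 = {0, 1}  B8 = {0, 6}
Tree: B1–B2, B2–B3, B3–B4, B4–B5, B5–B6, B6–B7, B7–B8

Each bag holds 2 vertices, so the decomposition has width 1, which upper-bounds the treewidth. Any graph with an edge has treewidth ≥ 1, and G has the edge 7–5. The upper and lower bounds meet at 1, so that is the treewidth.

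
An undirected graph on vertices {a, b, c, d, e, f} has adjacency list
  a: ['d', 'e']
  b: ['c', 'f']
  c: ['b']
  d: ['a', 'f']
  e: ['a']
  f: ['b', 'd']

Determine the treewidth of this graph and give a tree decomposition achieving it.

Every bag has size at most 2, so the width is 2 − 1 = 1 and tw(G) ≤ 1. Any graph with an edge has treewidth ≥ 1, and G has the edge e–a. The upper and lower bounds meet at 1, so that is the treewidth.

Treewidth 1.
One such decomposition:
Bags: B1 = {a, e}  B2 = {a, d}  B3 = {d, f}  B4 = {b, f}  B5 = {b, c}
Tree: B1–B2, B2–B3, B3–B4, B4–B5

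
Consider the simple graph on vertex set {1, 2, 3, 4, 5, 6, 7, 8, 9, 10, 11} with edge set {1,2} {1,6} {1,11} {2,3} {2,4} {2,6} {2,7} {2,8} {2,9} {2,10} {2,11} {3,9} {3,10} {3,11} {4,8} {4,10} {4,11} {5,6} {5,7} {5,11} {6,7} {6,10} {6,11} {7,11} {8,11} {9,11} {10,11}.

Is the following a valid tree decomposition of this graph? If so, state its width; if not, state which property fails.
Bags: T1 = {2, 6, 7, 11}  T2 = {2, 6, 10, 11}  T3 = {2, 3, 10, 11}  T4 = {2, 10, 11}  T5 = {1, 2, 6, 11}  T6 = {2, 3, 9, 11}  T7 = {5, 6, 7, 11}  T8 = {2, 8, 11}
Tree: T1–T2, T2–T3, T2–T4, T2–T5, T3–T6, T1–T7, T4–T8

A tree decomposition must satisfy three properties: every vertex lies in some bag; for every edge, both endpoints lie together in some bag; and for every vertex, the bags containing it form a connected subtree. Here vertex 4 appears in no bag, so the decomposition is invalid.

No — vertex 4 appears in no bag.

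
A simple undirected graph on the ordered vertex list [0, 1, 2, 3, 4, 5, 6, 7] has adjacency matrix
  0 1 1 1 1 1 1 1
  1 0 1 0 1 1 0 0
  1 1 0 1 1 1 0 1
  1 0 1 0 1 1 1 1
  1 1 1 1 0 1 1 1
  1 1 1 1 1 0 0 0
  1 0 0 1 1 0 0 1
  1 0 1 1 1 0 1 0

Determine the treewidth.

A width-4 tree decomposition is:
Bags: B1 = {0, 2, 3, 4, 7}  B2 = {0, 2, 3, 4, 5}  B3 = {0, 1, 2, 4, 5}  B4 = {0, 3, 4, 6, 7}
Tree: B1–B2, B2–B3, B1–B4
The largest bag has 5 vertices, giving width 4; this decomposition certifies tw(G) ≤ 4. For the lower bound, the 5 vertices {0, 1, 2, 4, 5} are pairwise adjacent, and any tree decomposition puts a clique entirely inside one bag — forcing width ≥ 4. Combining the bounds, tw(G) = 4.

4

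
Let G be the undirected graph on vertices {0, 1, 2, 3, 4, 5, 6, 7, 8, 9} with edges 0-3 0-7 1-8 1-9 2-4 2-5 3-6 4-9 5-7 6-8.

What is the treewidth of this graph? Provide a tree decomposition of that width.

Treewidth 2.
Bags: B1 = {3, 6, 8}  B2 = {0, 3, 8}  B3 = {0, 7, 8}  B4 = {5, 7, 8}  B5 = {2, 5, 8}  B6 = {2, 4, 8}  B7 = {4, 8, 9}  B8 = {1, 8, 9}
Tree: B1–B2, B2–B3, B3–B4, B4–B5, B5–B6, B6–B7, B7–B8

The largest bag has 3 vertices, giving width 2; this decomposition certifies tw(G) ≤ 2. The edges 8–6–3–0–7–5–2–4–9–1–8 form a cycle, so G is not a tree and its treewidth is at least 2. Hence tw(G) = 2 exactly.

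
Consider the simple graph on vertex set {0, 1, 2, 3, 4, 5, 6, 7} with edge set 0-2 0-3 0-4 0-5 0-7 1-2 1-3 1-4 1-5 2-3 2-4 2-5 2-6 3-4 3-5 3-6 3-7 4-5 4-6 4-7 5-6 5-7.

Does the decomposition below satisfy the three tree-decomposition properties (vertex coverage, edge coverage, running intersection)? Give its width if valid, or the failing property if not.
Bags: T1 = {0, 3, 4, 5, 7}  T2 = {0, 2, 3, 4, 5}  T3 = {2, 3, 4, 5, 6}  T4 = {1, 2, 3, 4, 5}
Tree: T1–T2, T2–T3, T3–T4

Checking the three conditions: (i) the bags cover all of {0, 1, 2, 3, 4, 5, 6, 7}; (ii) for each edge, some bag contains both endpoints; (iii) the bags containing any fixed vertex form a subtree. All hold, so the decomposition is valid with width 5 − 1 = 4.

Yes; width 4.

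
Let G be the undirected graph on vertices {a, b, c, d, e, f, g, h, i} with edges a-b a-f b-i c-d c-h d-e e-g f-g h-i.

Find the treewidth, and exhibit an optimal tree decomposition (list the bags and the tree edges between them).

Each bag holds 3 vertices, so the decomposition has width 2, which upper-bounds the treewidth. For the lower bound, G contains the cycle f–a–b–i–h–c–d–e–g–f, so G is not a forest; only forests have treewidth ≤ 1, hence tw(G) ≥ 2. Combining the bounds, tw(G) = 2.

Treewidth 2.
Bags: B1 = {a, b, f}  B2 = {b, f, i}  B3 = {f, h, i}  B4 = {c, f, h}  B5 = {c, d, f}  B6 = {d, e, f}  B7 = {e, f, g}
Tree: B1–B2, B2–B3, B3–B4, B4–B5, B5–B6, B6–B7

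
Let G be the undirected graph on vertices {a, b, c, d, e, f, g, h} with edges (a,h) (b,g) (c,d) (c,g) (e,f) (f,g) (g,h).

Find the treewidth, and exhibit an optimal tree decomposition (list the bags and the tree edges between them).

Every bag has size at most 2, so the width is 2 − 1 = 1 and tw(G) ≤ 1. G has an edge, so its treewidth is at least 1. Hence tw(G) = 1 exactly.

Treewidth 1.
Bags: B1 = {c, g}  B2 = {g, h}  B3 = {a, h}  B4 = {b, g}  B5 = {c, d}  B6 = {f, g}  B7 = {e, f}
Tree: B1–B2, B2–B3, B1–B4, B1–B5, B4–B6, B6–B7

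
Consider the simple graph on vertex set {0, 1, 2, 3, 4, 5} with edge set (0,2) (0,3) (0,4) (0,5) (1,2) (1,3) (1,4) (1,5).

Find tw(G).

2

A width-2 tree decomposition is:
Bags: B1 = {0, 1, 4}  B2 = {0, 1, 3}  B3 = {0, 1, 5}  B4 = {0, 1, 2}
Tree: B1–B2, B2–B3, B3–B4
The largest bag has 3 vertices, giving width 2; this decomposition certifies tw(G) ≤ 2. Since 1–4–0–3–1 is a cycle in G, G is not acyclic. Forests are exactly the graphs of treewidth ≤ 1, so tw(G) ≥ 2. Combining the bounds, tw(G) = 2.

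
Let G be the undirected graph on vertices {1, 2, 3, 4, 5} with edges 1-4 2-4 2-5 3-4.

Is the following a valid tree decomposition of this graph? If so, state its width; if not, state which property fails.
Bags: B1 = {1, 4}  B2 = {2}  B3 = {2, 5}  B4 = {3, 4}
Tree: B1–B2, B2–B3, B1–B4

No — edge (4,2) lies in no bag.

A tree decomposition must satisfy three properties: every vertex lies in some bag; for every edge, both endpoints lie together in some bag; and for every vertex, the bags containing it form a connected subtree. Here edge (4,2) lies in no bag, so the decomposition is invalid.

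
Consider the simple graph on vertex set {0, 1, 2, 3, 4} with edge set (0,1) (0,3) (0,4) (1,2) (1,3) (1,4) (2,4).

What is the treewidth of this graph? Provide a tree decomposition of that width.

Each bag holds 3 vertices, so the decomposition has width 2, which upper-bounds the treewidth. For the lower bound, the 3 vertices {0, 1, 3} are pairwise adjacent, and any tree decomposition puts a clique entirely inside one bag — forcing width ≥ 2. Combining the bounds, tw(G) = 2.

Treewidth 2.
One optimal decomposition is:
Bags: B1 = {1, 2, 4}  B2 = {0, 1, 4}  B3 = {0, 1, 3}
Tree: B1–B2, B2–B3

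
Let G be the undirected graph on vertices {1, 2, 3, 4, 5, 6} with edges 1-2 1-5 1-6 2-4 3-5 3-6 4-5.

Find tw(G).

A width-2 tree decomposition is:
Bags: B1 = {1, 3, 6}  B2 = {1, 3, 5}  B3 = {1, 2, 5}  B4 = {2, 4, 5}
Tree: B1–B2, B2–B3, B3–B4
The largest bag has 3 vertices, giving width 2; this decomposition certifies tw(G) ≤ 2. For the lower bound, G contains the cycle 6–3–5–1–6, so G is not a forest; only forests have treewidth ≤ 1, hence tw(G) ≥ 2. The upper and lower bounds meet at 2, so that is the treewidth.

2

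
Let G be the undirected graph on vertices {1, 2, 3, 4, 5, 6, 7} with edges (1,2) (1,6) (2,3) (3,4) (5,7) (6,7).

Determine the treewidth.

1

A width-1 tree decomposition is:
Bags: B1 = {5, 7}  B2 = {6, 7}  B3 = {1, 6}  B4 = {1, 2}  B5 = {2, 3}  B6 = {3, 4}
Tree: B1–B2, B2–B3, B3–B4, B4–B5, B5–B6
Each bag holds 2 vertices, so the decomposition has width 1, which upper-bounds the treewidth. Any graph with an edge has treewidth ≥ 1, and G has the edge 5–7. Combining the bounds, tw(G) = 1.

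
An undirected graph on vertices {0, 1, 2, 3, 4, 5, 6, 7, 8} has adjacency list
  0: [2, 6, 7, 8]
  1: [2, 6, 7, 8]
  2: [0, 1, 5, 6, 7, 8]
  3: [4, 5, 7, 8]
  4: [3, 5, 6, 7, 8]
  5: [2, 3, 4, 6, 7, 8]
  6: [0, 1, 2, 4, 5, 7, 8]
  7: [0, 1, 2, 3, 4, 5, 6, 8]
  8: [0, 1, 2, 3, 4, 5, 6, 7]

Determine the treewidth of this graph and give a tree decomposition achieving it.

Treewidth 4.
Bags: B1 = {2, 5, 6, 7, 8}  B2 = {0, 2, 6, 7, 8}  B3 = {4, 5, 6, 7, 8}  B4 = {3, 4, 5, 7, 8}  B5 = {1, 2, 6, 7, 8}
Tree: B1–B2, B1–B3, B3–B4, B2–B5

Each bag holds 5 vertices, so the decomposition has width 4, which upper-bounds the treewidth. On the other hand G contains the 5-clique {3, 4, 5, 7, 8}. A clique must lie in a single bag of any decomposition, so no decomposition can have width below 4. The upper and lower bounds meet at 4, so that is the treewidth.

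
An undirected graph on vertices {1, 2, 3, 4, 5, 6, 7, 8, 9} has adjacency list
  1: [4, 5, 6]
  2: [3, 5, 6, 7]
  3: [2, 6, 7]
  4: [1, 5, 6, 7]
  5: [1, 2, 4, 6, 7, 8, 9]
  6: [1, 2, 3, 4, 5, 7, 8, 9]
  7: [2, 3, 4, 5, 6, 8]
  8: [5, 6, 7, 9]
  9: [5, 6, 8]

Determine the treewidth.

3

A width-3 tree decomposition is:
Bags: B1 = {5, 6, 7, 8}  B2 = {2, 5, 6, 7}  B3 = {4, 5, 6, 7}  B4 = {5, 6, 8, 9}  B5 = {1, 4, 5, 6}  B6 = {2, 3, 6, 7}
Tree: B1–B2, B1–B3, B1–B4, B3–B5, B2–B6
Each bag holds 4 vertices, so the decomposition has width 3, which upper-bounds the treewidth. For the lower bound, the 4 vertices {2, 3, 6, 7} are pairwise adjacent, and any tree decomposition puts a clique entirely inside one bag — forcing width ≥ 3. Hence tw(G) = 3 exactly.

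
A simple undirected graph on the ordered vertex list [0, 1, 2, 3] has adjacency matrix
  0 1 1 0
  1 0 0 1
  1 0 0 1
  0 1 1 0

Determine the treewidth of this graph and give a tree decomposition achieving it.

Treewidth 2.
Bags: B1 = {0, 1, 3}  B2 = {0, 2, 3}
Tree: B1–B2

Every bag has size at most 3, so the width is 3 − 1 = 2 and tw(G) ≤ 2. Since 3–1–0–2–3 is a cycle in G, G is not acyclic. Forests are exactly the graphs of treewidth ≤ 1, so tw(G) ≥ 2. Hence tw(G) = 2 exactly.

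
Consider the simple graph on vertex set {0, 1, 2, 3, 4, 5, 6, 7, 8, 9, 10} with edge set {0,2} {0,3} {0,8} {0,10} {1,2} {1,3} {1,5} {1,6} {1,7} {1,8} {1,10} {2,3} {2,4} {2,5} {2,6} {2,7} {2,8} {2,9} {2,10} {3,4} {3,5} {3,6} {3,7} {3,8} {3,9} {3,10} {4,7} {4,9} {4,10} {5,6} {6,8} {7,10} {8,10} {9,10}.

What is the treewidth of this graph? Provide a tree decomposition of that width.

Treewidth 4.
One optimal decomposition is:
Bags: B1 = {1, 2, 3, 7, 10}  B2 = {2, 3, 4, 7, 10}  B3 = {2, 3, 4, 9, 10}  B4 = {1, 2, 3, 8, 10}  B5 = {1, 2, 3, 6, 8}  B6 = {0, 2, 3, 8, 10}  B7 = {1, 2, 3, 5, 6}
Tree: B1–B2, B2–B3, B1–B4, B4–B5, B4–B6, B5–B7

Each bag holds 5 vertices, so the decomposition has width 4, which upper-bounds the treewidth. Conversely, {0, 2, 3, 8, 10} is a clique of size 5, and the vertices of any clique must share a bag in every tree decomposition; so some bag has ≥ 5 vertices and tw(G) ≥ 4. Combining the bounds, tw(G) = 4.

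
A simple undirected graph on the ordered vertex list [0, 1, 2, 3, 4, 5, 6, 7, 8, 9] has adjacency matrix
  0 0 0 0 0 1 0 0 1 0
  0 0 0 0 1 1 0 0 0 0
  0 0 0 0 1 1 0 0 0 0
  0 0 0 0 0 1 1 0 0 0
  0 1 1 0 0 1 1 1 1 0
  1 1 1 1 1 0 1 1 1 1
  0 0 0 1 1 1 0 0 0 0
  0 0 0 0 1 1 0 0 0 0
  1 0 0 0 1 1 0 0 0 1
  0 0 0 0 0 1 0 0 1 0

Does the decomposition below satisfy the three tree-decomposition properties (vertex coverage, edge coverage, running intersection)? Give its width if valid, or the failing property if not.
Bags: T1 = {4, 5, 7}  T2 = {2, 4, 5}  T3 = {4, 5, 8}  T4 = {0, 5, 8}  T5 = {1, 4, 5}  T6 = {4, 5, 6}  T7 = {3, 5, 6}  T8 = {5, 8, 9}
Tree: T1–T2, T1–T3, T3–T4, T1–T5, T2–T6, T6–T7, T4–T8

Every vertex of G appears in some bag (union = {0, 1, 2, 3, 4, 5, 6, 7, 8, 9}); every edge is covered by a bag; and for each vertex v the set of bags containing v is connected in the bag tree. The decomposition is therefore valid. The largest bag has 3 vertices, so the width is 2.

Yes; width 2.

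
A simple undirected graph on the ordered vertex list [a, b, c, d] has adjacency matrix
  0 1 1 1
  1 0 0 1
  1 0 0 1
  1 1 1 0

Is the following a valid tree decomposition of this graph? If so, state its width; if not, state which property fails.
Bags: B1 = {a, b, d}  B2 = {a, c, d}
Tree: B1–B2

Every vertex of G appears in some bag (union = {a, b, c, d}); every edge is covered by a bag; and for each vertex v the set of bags containing v is connected in the bag tree. The decomposition is therefore valid. The largest bag has 3 vertices, so the width is 2.

Yes; width 2.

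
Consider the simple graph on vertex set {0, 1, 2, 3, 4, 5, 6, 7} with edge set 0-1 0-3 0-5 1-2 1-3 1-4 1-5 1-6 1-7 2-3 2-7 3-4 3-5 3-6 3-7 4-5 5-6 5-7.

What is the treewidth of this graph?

A width-3 tree decomposition is:
Bags: B1 = {0, 1, 3, 5}  B2 = {1, 3, 5, 7}  B3 = {1, 2, 3, 7}  B4 = {1, 3, 5, 6}  B5 = {1, 3, 4, 5}
Tree: B1–B2, B2–B3, B2–B4, B1–B5
Each bag holds 4 vertices, so the decomposition has width 3, which upper-bounds the treewidth. On the other hand G contains the 4-clique {1, 2, 3, 7}. A clique must lie in a single bag of any decomposition, so no decomposition can have width below 3. The upper and lower bounds meet at 3, so that is the treewidth.

3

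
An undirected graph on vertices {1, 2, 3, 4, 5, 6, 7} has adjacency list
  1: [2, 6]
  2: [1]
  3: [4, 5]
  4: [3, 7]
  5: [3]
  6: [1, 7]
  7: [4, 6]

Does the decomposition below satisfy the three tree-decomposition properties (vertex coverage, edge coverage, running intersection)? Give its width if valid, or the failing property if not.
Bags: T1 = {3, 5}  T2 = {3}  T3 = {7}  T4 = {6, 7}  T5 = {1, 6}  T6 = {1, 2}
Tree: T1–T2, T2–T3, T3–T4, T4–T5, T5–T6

No — vertex 4 appears in no bag.

A tree decomposition must satisfy three properties: every vertex lies in some bag; for every edge, both endpoints lie together in some bag; and for every vertex, the bags containing it form a connected subtree. Here vertex 4 appears in no bag, so the decomposition is invalid.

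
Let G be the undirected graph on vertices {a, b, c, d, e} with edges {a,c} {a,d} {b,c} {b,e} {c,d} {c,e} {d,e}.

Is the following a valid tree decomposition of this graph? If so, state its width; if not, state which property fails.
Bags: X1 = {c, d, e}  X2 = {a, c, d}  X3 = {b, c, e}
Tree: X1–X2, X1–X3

Vertex coverage: the bags together contain {a, b, c, d, e}, the full vertex set. Edge coverage: each edge of G has both endpoints in at least one bag. Running intersection: for every vertex, the bags containing it form a connected subtree. All three properties hold, so this is a valid tree decomposition of width max|bag| − 1 = 2, and hence tw(G) ≤ 2.

Yes; width 2.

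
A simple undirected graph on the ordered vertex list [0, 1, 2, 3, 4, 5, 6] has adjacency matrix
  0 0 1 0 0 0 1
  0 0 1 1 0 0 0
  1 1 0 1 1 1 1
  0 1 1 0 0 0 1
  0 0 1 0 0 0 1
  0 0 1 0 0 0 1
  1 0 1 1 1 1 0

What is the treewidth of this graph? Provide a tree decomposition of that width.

Each bag holds 3 vertices, so the decomposition has width 2, which upper-bounds the treewidth. For the lower bound, the 3 vertices {1, 2, 3} are pairwise adjacent, and any tree decomposition puts a clique entirely inside one bag — forcing width ≥ 2. Hence tw(G) = 2 exactly.

Treewidth 2.
One such decomposition:
Bags: B1 = {2, 3, 6}  B2 = {2, 5, 6}  B3 = {1, 2, 3}  B4 = {0, 2, 6}  B5 = {2, 4, 6}
Tree: B1–B2, B1–B3, B1–B4, B2–B5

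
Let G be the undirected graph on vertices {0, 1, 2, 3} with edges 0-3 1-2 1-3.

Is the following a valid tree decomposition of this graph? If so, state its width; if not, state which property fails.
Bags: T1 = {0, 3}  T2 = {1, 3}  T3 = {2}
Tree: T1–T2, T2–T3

No — edge (1,2) lies in no bag.

A tree decomposition must satisfy three properties: every vertex lies in some bag; for every edge, both endpoints lie together in some bag; and for every vertex, the bags containing it form a connected subtree. Here edge (1,2) lies in no bag, so the decomposition is invalid.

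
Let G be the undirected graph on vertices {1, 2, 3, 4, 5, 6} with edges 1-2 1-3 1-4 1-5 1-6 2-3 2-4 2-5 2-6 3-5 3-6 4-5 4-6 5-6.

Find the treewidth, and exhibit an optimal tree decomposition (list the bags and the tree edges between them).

Each bag holds 5 vertices, so the decomposition has width 4, which upper-bounds the treewidth. On the other hand G contains the 5-clique {1, 2, 3, 5, 6}. A clique must lie in a single bag of any decomposition, so no decomposition can have width below 4. Therefore the treewidth is 4.

Treewidth 4.
One such decomposition:
Bags: B1 = {1, 2, 4, 5, 6}  B2 = {1, 2, 3, 5, 6}
Tree: B1–B2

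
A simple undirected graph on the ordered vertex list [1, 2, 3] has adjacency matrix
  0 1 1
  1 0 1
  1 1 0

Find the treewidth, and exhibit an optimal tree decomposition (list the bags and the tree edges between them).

Treewidth 2.
One optimal decomposition is:
Bags: B1 = {1, 2, 3}
Tree: (single bag)

A single bag containing all 3 vertices is trivially a valid decomposition of width 2. Conversely, {1, 2, 3} is a clique of size 3, and the vertices of any clique must share a bag in every tree decomposition; so some bag has ≥ 3 vertices and tw(G) ≥ 2. The upper and lower bounds meet at 2, so that is the treewidth.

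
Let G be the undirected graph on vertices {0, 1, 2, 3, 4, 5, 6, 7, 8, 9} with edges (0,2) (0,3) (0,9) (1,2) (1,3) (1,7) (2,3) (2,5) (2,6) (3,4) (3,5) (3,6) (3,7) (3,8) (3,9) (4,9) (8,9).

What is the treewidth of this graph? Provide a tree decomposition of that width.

The largest bag has 3 vertices, giving width 2; this decomposition certifies tw(G) ≤ 2. On the other hand G contains the 3-clique {0, 2, 3}. A clique must lie in a single bag of any decomposition, so no decomposition can have width below 2. Therefore the treewidth is 2.

Treewidth 2.
One such decomposition:
Bags: B1 = {0, 2, 3}  B2 = {1, 2, 3}  B3 = {0, 3, 9}  B4 = {1, 3, 7}  B5 = {3, 4, 9}  B6 = {2, 3, 6}  B7 = {2, 3, 5}  B8 = {3, 8, 9}
Tree: B1–B2, B1–B3, B2–B4, B3–B5, B1–B6, B6–B7, B3–B8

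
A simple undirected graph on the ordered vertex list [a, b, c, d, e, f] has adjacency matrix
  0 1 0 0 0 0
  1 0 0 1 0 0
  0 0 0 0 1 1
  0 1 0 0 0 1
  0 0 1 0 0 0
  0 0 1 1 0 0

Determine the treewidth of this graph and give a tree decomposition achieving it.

Treewidth 1.
Bags: B1 = {a, b}  B2 = {b, d}  B3 = {d, f}  B4 = {c, f}  B5 = {c, e}
Tree: B1–B2, B2–B3, B3–B4, B4–B5

Each bag holds 2 vertices, so the decomposition has width 1, which upper-bounds the treewidth. Since G has at least one edge (e.g. a–b), it is not an edgeless graph, so tw(G) ≥ 1. The upper and lower bounds meet at 1, so that is the treewidth.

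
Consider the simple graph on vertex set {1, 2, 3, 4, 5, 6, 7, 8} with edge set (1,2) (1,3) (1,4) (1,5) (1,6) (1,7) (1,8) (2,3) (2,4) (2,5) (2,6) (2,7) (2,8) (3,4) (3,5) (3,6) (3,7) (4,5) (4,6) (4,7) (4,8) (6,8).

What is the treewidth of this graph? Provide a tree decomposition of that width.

Each bag holds 5 vertices, so the decomposition has width 4, which upper-bounds the treewidth. On the other hand G contains the 5-clique {1, 2, 4, 6, 8}. A clique must lie in a single bag of any decomposition, so no decomposition can have width below 4. Combining the bounds, tw(G) = 4.

Treewidth 4.
One optimal decomposition is:
Bags: B1 = {1, 2, 4, 6, 8}  B2 = {1, 2, 3, 4, 6}  B3 = {1, 2, 3, 4, 5}  B4 = {1, 2, 3, 4, 7}
Tree: B1–B2, B2–B3, B2–B4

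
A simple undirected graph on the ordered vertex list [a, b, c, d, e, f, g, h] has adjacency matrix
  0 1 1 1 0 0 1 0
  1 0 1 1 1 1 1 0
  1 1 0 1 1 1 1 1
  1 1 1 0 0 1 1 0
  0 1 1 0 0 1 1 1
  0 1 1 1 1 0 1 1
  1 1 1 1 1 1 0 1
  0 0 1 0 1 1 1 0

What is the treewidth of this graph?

A width-4 tree decomposition is:
Bags: B1 = {b, c, e, f, g}  B2 = {c, e, f, g, h}  B3 = {b, c, d, f, g}  B4 = {a, b, c, d, g}
Tree: B1–B2, B1–B3, B3–B4
Every bag has size at most 5, so the width is 5 − 1 = 4 and tw(G) ≤ 4. Conversely, {a, b, c, d, g} is a clique of size 5, and the vertices of any clique must share a bag in every tree decomposition; so some bag has ≥ 5 vertices and tw(G) ≥ 4. Therefore the treewidth is 4.

4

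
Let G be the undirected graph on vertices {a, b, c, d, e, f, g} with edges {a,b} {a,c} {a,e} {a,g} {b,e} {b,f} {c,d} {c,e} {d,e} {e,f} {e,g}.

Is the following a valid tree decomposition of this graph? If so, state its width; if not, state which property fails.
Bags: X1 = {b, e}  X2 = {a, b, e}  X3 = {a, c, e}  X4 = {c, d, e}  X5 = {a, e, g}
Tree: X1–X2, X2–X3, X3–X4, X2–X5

No — vertex f appears in no bag.

A tree decomposition must satisfy three properties: every vertex lies in some bag; for every edge, both endpoints lie together in some bag; and for every vertex, the bags containing it form a connected subtree. Here vertex f appears in no bag, so the decomposition is invalid.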